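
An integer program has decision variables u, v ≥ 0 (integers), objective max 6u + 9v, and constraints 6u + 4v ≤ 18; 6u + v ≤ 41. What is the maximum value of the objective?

(u,v)=(0,4) is feasible, giving 36.
(u,v)=(1,3) is feasible, giving 33.
(u,v)=(0,3) is feasible, giving 27.
No feasible integer point exceeds 36.

36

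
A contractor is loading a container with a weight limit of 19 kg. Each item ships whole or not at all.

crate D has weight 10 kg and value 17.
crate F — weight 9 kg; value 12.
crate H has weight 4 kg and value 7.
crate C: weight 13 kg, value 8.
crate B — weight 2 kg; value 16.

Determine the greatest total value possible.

This is an integer program with binary decision variables.
Allowing fractional choices, the relaxed optimum would be about 44.0, but items are indivisible.
crate D + crate H + crate B: weight 10 + 4 + 2 = 16 ≤ 19, value 17 + 7 + 16 = 40.
crate F + crate H + crate B: weight 9 + 4 + 2 = 15 ≤ 19, value 12 + 7 + 16 = 35.
Best is crate D, crate H, and crate B with total value 40.

40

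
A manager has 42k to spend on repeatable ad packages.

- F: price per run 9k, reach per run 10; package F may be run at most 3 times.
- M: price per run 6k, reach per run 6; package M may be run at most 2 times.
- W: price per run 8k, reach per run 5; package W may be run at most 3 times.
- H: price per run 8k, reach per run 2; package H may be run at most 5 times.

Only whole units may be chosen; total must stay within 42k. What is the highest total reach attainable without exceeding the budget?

Take 3×F and 2×M: price 39 ≤ 42, reach 3·10 + 2·6 = 42.
F has the best ratio (10/9) and is taken to its limit of 3; remaining capacity is filled optimally with the others.

42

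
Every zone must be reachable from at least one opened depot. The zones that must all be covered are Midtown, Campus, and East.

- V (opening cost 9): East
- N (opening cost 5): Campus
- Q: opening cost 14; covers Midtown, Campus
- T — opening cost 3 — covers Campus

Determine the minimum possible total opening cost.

This is an integer covering problem.
Choose V and Q: together they cover Midtown, Campus, East — every zone.
Total opening cost: 9 + 14 = 23.

23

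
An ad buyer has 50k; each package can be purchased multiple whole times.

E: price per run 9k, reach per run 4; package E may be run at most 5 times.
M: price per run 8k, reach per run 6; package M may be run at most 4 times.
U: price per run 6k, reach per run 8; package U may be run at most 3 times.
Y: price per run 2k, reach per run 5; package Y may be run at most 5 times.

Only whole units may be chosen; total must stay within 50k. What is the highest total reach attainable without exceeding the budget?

This is a bounded integer knapsack.
3×M, 3×U, and 4×Y: price 50 ≤ 50, reach 3·6 + 3·8 + 4·5 = 62.
2×M, 3×U, and 5×Y: price 44 ≤ 50, reach 2·6 + 3·8 + 5·5 = 61.
Best is 62.

62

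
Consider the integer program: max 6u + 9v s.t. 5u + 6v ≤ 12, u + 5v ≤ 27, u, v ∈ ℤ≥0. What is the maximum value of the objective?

(u,v)=(0,2) is feasible, giving 18.
(u,v)=(1,1) is feasible, giving 15.
(u,v)=(0,1) is feasible, giving 9.
Maximum is 18 at (u,v)=(0,2).

18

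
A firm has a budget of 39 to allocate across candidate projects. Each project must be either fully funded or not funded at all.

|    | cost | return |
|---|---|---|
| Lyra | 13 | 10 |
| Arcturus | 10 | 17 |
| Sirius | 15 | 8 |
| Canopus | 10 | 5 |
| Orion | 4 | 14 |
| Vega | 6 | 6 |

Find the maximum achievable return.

This is a 0-1 knapsack instance.
Allowing fractional choices, the relaxed optimum would be about 50.2, but projects are indivisible.
Lyra + Arcturus + Canopus + Orion: cost 13 + 10 + 10 + 4 = 37 ≤ 39, return 10 + 17 + 5 + 14 = 46.
Lyra + Arcturus + Orion + Vega: cost 13 + 10 + 4 + 6 = 33 ≤ 39, return 10 + 17 + 14 + 6 = 47.
Best is Lyra, Arcturus, Orion, and Vega with total return 47.

47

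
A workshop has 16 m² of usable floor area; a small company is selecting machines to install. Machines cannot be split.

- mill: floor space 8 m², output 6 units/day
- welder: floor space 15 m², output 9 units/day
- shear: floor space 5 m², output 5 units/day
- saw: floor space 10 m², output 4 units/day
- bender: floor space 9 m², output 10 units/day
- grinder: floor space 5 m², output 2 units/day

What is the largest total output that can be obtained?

Take shear and bender: floor space 5 + 9 = 14 ≤ 16, output 5 + 10 = 15.
No other feasible combination does better.

15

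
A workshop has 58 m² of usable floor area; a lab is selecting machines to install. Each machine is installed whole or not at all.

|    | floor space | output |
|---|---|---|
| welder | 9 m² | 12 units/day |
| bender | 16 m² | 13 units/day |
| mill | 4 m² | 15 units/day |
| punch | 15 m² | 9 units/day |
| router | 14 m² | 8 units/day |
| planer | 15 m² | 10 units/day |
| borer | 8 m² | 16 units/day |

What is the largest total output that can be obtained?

Take welder, bender, mill, planer, and borer: floor space 9 + 16 + 4 + 15 + 8 = 52 ≤ 58, output 12 + 13 + 15 + 10 + 16 = 66.
No other feasible combination does better.

66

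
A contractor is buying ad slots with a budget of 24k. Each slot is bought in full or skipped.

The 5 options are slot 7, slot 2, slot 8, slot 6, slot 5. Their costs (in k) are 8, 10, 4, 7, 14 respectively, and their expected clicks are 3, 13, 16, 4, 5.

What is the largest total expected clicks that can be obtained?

33

Allowing fractional choices, the relaxed optimum would be about 34.1, but ad slots are indivisible.
slot 2 + slot 8: cost 10 + 4 = 14 ≤ 24, expected clicks 13 + 16 = 29.
slot 2 + slot 8 + slot 6: cost 10 + 4 + 7 = 21 ≤ 24, expected clicks 13 + 16 + 4 = 33.
slot 7 + slot 2 + slot 8: cost 8 + 10 + 4 = 22 ≤ 24, expected clicks 3 + 13 + 16 = 32.
Best is slot 2, slot 8, and slot 6 with total expected clicks 33.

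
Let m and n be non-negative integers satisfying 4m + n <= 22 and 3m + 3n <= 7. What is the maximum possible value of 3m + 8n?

Relaxing integrality, the LP optimum is 18.67 at (m,n) = (0, 2.33), which is not an integer point.
(m,n)=(0,2) is feasible, giving 16.
(m,n)=(1,1) is feasible, giving 11.
(m,n)=(0,1) is feasible, giving 8.
The best lattice point is (0,2), giving 16.

16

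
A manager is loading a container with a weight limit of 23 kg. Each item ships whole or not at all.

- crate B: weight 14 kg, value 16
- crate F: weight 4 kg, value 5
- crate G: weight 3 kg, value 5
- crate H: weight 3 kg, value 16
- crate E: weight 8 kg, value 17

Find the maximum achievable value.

43

Take crate F, crate G, crate H, and crate E: weight 4 + 3 + 3 + 8 = 18 ≤ 23, value 5 + 5 + 16 + 17 = 43.
No other feasible combination does better.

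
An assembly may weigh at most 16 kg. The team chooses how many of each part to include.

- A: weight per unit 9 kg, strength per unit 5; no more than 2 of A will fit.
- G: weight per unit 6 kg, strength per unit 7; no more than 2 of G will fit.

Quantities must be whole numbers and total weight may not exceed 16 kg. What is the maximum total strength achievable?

14

2×G: weight 12 ≤ 16, strength 2·7 = 14.
1×A and 1×G: weight 15 ≤ 16, strength 1·5 + 1·7 = 12.
Best is 14.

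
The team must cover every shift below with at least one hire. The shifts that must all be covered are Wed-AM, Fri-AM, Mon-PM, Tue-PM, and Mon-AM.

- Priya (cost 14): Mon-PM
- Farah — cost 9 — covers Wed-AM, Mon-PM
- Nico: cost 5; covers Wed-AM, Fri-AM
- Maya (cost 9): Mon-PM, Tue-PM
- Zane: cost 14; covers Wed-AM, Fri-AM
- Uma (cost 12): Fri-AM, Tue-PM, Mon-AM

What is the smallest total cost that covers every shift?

The greedy cost-per-new-shift heuristic would pick Nico, Maya, and Uma for 26, but a cheaper cover exists.
Choose Farah and Uma: together they cover Wed-AM, Fri-AM, Mon-PM, Tue-PM, Mon-AM — every shift.
Total cost: 9 + 12 = 21.
No cover costs less than 21.

21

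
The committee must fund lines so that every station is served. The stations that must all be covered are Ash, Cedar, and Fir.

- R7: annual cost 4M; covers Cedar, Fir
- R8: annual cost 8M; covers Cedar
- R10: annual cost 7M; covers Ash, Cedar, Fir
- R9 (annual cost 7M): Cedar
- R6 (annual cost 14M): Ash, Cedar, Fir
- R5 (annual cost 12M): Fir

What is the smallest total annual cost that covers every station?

The greedy cost-per-new-station heuristic would pick R7 and R10 for 11, but a cheaper cover exists.
R10 alone covers Ash, Cedar, Fir — every station.
Total annual cost: 7.
No cover costs less than 7.

7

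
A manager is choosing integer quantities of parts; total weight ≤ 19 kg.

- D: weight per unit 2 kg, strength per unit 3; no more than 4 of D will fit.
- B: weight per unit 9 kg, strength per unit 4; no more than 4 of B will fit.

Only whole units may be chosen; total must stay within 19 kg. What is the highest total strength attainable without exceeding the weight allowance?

16

D has the best ratio (3/2); taking only D gives at most 4×3 = 12 (stopped by the supply cap of 4).
Mixing does better — 4×D and 1×B: weight 17 ≤ 19, strength 4·3 + 1·4 = 16.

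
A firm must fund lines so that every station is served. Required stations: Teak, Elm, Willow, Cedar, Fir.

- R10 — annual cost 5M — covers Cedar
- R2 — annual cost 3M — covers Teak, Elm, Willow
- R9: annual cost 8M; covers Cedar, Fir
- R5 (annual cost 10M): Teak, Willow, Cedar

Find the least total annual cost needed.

11

This is an integer covering problem.
Choose R2 and R9: together they cover Teak, Elm, Willow, Cedar, Fir — every station.
Total annual cost: 3 + 8 = 11.
No cover costs less than 11.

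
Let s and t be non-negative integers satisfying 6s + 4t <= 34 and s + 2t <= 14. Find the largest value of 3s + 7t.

49

(s,t)=(0,7): 6·0+4·7=28≤34, 1·0+2·7=14≤14, objective 49.
(s,t)=(1,6): 6·1+4·6=30≤34, 1·1+2·6=13≤14, objective 45.
(s,t)=(0,6): 6·0+4·6=24≤34, 1·0+2·6=12≤14, objective 42.
No feasible integer point exceeds 49.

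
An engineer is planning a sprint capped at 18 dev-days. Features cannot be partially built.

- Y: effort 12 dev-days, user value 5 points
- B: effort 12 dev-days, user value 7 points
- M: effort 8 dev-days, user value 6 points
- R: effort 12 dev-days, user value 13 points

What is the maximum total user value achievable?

R: effort 12 ≤ 18, user value 13.
B: effort 12 ≤ 18, user value 7.
M: effort 8 ≤ 18, user value 6.
Best is R with total user value 13.

13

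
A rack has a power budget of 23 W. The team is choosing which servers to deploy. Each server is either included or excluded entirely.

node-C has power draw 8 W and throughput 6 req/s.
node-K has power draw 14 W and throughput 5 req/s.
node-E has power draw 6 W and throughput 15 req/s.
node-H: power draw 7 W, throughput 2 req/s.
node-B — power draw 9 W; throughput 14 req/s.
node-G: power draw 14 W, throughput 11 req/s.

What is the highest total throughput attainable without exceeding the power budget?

node-E + node-H + node-B: power draw 6 + 7 + 9 = 22 ≤ 23, throughput 15 + 2 + 14 = 31.
node-E + node-B: power draw 6 + 9 = 15 ≤ 23, throughput 15 + 14 = 29.
node-C + node-E + node-B: power draw 8 + 6 + 9 = 23 ≤ 23, throughput 6 + 15 + 14 = 35.
Best is node-C, node-E, and node-B with total throughput 35.

35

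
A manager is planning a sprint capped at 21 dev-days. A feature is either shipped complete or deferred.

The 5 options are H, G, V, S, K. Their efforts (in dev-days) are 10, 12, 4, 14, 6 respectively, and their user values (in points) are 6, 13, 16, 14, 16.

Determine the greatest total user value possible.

38

Allowing fractional choices, the relaxed optimum would be about 43.9, but features are indivisible.
V + K: effort 4 + 6 = 10 ≤ 21, user value 16 + 16 = 32.
H + V + K: effort 10 + 4 + 6 = 20 ≤ 21, user value 6 + 16 + 16 = 38.
Best is H, V, and K with total user value 38.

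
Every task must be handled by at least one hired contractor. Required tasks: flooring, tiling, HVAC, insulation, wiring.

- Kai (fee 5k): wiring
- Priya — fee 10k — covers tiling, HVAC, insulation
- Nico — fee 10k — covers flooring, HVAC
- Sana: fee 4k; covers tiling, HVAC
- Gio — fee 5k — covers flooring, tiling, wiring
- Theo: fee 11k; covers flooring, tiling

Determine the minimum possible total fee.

This is an integer covering problem.
Choose Priya and Gio: together they cover flooring, tiling, HVAC, insulation, wiring — every task.
Total fee: 10 + 5 = 15.

15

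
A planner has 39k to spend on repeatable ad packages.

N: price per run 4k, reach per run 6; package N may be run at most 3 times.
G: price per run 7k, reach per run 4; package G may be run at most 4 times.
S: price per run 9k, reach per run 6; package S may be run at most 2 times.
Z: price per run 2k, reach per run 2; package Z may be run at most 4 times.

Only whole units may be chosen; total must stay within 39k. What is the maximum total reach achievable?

N has the best ratio (6/4); taking only N gives at most 3×6 = 18 (stopped by the supply cap of 3).
Mixing does better — 3×N, 2×S, and 4×Z: price 38 ≤ 39, reach 3·6 + 2·6 + 4·2 = 38.

38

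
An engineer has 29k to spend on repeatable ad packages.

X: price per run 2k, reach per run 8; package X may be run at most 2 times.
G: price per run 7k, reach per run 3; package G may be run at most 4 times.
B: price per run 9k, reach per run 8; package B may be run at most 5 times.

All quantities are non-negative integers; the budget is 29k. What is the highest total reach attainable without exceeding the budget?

X has the best ratio (8/2); taking only X gives at most 2×8 = 16 (stopped by the supply cap of 2).
Mixing does better — 2×X, 1×G, and 2×B: price 29 ≤ 29, reach 2·8 + 1·3 + 2·8 = 35.

35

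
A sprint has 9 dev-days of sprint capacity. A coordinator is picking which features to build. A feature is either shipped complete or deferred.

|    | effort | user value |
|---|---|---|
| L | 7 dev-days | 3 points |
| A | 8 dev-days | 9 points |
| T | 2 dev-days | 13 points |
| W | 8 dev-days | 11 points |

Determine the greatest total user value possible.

16

L + T: effort 7 + 2 = 9 ≤ 9, user value 3 + 13 = 16.
T: effort 2 ≤ 9, user value 13.
Best is L and T with total user value 16.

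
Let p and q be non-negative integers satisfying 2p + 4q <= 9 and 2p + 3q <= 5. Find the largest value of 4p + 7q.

Relaxing integrality, the LP optimum is 11.67 at (p,q) = (0, 1.67), which is not an integer point.
(p,q)=(1,1): 2·1+4·1=6≤9, 2·1+3·1=5≤5, objective 11.
(p,q)=(2,0): 2·2+4·0=4≤9, 2·2+3·0=4≤5, objective 8.
(p,q)=(0,1): 2·0+4·1=4≤9, 2·0+3·1=3≤5, objective 7.
(p,q)=(1,0): 2·1+4·0=2≤9, 2·1+3·0=2≤5, objective 4.
No feasible integer point exceeds 11.

11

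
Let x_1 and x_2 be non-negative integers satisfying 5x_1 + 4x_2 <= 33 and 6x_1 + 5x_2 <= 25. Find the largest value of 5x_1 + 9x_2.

45

(x_1,x_2)=(0,5): 5·0+4·5=20≤33, 6·0+5·5=25≤25, objective 45.
(x_1,x_2)=(0,4): 5·0+4·4=16≤33, 6·0+5·4=20≤25, objective 36.
No feasible integer point exceeds 45.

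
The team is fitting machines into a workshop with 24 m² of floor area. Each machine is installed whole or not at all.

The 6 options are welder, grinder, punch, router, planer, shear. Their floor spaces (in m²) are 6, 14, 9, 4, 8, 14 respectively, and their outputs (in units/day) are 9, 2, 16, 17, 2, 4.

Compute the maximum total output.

welder + punch + router: floor space 6 + 9 + 4 = 19 ≤ 24, output 9 + 16 + 17 = 42.
punch + router + planer: floor space 9 + 4 + 8 = 21 ≤ 24, output 16 + 17 + 2 = 35.
Best is welder, punch, and router with total output 42.

42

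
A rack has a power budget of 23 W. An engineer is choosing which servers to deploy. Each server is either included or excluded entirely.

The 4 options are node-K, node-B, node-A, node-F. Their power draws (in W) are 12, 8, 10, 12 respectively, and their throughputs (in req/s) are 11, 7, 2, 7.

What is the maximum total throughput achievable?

Allowing fractional choices, the relaxed optimum would be about 19.8, but servers are indivisible.
node-K + node-B: power draw 12 + 8 = 20 ≤ 23, throughput 11 + 7 = 18.
node-K + node-A: power draw 12 + 10 = 22 ≤ 23, throughput 11 + 2 = 13.
node-B + node-F: power draw 8 + 12 = 20 ≤ 23, throughput 7 + 7 = 14.
Best is node-K and node-B with total throughput 18.

18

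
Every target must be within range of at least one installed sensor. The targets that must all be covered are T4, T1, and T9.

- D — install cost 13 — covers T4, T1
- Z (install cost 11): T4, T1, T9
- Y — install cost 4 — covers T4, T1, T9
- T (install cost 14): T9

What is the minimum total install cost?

4

Y alone covers T4, T1, T9 — every target.
Total install cost: 4.
No cover costs less than 4.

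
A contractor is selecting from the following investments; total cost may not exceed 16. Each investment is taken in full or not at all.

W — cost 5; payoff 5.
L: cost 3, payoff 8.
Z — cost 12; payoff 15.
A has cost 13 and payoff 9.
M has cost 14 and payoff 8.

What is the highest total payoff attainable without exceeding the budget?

This is a 0-1 knapsack instance.
Allowing fractional choices, the relaxed optimum would be about 24.0, but investments are indivisible.
L + A: cost 3 + 13 = 16 ≤ 16, payoff 8 + 9 = 17.
Z: cost 12 ≤ 16, payoff 15.
L + Z: cost 3 + 12 = 15 ≤ 16, payoff 8 + 15 = 23.
Best is L and Z with total payoff 23.

23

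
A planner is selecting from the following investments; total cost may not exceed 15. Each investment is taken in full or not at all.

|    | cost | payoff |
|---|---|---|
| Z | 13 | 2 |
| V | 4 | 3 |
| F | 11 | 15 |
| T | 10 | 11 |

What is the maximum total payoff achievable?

18

Take V and F: cost 4 + 11 = 15 ≤ 15, payoff 3 + 15 = 18.
No other feasible combination does better.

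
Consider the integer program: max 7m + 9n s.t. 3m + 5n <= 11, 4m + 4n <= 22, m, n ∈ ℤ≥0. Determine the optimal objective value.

(m,n)=(2,1): 3·2+5·1=11≤11, 4·2+4·1=12≤22, objective 23.
(m,n)=(3,0): 3·3+5·0=9≤11, 4·3+4·0=12≤22, objective 21.
The best lattice point is (2,1), giving 23.

23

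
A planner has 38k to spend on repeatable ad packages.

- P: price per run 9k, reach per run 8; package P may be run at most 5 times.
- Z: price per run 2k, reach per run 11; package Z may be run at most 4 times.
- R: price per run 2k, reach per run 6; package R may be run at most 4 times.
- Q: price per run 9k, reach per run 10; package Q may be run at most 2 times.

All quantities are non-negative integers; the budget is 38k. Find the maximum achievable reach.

88

This is a bounded integer knapsack.
1×P, 4×Z, 4×R, and 1×Q: price 34 ≤ 38, reach 1·8 + 4·11 + 4·6 + 1·10 = 86.
4×Z, 4×R, and 2×Q: price 34 ≤ 38, reach 4·11 + 4·6 + 2·10 = 88.
Best is 88.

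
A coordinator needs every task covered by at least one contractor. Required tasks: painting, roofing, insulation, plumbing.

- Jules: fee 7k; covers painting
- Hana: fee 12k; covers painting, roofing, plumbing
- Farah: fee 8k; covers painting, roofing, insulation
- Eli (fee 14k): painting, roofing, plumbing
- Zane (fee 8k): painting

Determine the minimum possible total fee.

Choose Hana and Farah: together they cover painting, roofing, insulation, plumbing — every task.
Total fee: 12 + 8 = 20.
No cover costs less than 20.

20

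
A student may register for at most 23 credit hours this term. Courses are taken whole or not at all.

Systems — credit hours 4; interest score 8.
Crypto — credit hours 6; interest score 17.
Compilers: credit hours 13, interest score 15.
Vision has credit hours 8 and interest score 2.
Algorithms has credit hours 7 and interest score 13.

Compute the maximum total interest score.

Systems + Crypto + Compilers: credit hours 4 + 6 + 13 = 23 ≤ 23, interest score 8 + 17 + 15 = 40.
Systems + Crypto + Algorithms: credit hours 4 + 6 + 7 = 17 ≤ 23, interest score 8 + 17 + 13 = 38.
Crypto + Compilers: credit hours 6 + 13 = 19 ≤ 23, interest score 17 + 15 = 32.
Best is Systems, Crypto, and Compilers with total interest score 40.

40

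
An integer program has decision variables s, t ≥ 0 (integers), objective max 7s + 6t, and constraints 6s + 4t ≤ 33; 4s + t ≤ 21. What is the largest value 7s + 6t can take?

48

(s,t)=(0,8) is feasible, giving 48.
(s,t)=(0,7) is feasible, giving 42.
The best lattice point is (0,8), giving 48.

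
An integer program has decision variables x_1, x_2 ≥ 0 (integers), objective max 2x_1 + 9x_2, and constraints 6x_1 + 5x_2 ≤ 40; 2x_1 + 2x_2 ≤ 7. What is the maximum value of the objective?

(x_1,x_2)=(0,3): 6·0+5·3=15≤40, 2·0+2·3=6≤7, objective 27.
(x_1,x_2)=(1,2): 6·1+5·2=16≤40, 2·1+2·2=6≤7, objective 20.
(x_1,x_2)=(0,2): 6·0+5·2=10≤40, 2·0+2·2=4≤7, objective 18.
Maximum is 27 at (x_1,x_2)=(0,3).

27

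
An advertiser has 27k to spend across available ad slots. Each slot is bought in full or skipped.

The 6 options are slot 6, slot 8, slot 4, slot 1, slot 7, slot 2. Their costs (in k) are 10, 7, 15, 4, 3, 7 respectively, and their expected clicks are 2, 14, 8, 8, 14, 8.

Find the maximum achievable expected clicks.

44

slot 6 + slot 8 + slot 1 + slot 7: cost 10 + 7 + 4 + 3 = 24 ≤ 27, expected clicks 2 + 14 + 8 + 14 = 38.
slot 6 + slot 8 + slot 7 + slot 2: cost 10 + 7 + 3 + 7 = 27 ≤ 27, expected clicks 2 + 14 + 14 + 8 = 38.
slot 8 + slot 1 + slot 7 + slot 2: cost 7 + 4 + 3 + 7 = 21 ≤ 27, expected clicks 14 + 8 + 14 + 8 = 44.
Best is slot 8, slot 1, slot 7, and slot 2 with total expected clicks 44.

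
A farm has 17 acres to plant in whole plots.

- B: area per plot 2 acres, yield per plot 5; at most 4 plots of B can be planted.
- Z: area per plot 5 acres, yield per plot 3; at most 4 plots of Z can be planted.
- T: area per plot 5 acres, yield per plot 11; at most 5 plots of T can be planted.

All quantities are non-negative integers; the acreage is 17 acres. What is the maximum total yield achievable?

B has the best ratio (5/2); taking only B gives at most 4×5 = 20 (stopped by the supply cap of 4).
Mixing does better — 1×B and 3×T: area 17 ≤ 17, yield 1·5 + 3·11 = 38.

38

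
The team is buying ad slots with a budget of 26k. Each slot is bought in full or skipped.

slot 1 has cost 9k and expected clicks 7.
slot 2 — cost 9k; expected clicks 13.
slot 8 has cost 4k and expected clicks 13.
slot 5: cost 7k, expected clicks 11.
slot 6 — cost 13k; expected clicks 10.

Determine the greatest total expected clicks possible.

37

slot 2 + slot 8 + slot 6: cost 9 + 4 + 13 = 26 ≤ 26, expected clicks 13 + 13 + 10 = 36.
slot 2 + slot 8 + slot 5: cost 9 + 4 + 7 = 20 ≤ 26, expected clicks 13 + 13 + 11 = 37.
slot 8 + slot 5 + slot 6: cost 4 + 7 + 13 = 24 ≤ 26, expected clicks 13 + 11 + 10 = 34.
Best is slot 2, slot 8, and slot 5 with total expected clicks 37.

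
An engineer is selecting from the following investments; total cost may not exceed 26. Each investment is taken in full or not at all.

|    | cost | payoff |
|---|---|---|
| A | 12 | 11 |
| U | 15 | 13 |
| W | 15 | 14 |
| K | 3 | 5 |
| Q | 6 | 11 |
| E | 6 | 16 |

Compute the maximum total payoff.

U + K + E: cost 15 + 3 + 6 = 24 ≤ 26, payoff 13 + 5 + 16 = 34.
A + Q + E: cost 12 + 6 + 6 = 24 ≤ 26, payoff 11 + 11 + 16 = 38.
W + K + E: cost 15 + 3 + 6 = 24 ≤ 26, payoff 14 + 5 + 16 = 35.
Best is A, Q, and E with total payoff 38.

38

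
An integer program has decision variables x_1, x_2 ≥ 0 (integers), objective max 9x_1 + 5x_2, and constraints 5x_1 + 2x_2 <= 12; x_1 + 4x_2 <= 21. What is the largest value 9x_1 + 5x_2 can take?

(x_1,x_2)=(0,5): 5·0+2·5=10≤12, 1·0+4·5=20≤21, objective 25.
(x_1,x_2)=(0,4): 5·0+2·4=8≤12, 1·0+4·4=16≤21, objective 20.
The best lattice point is (0,5), giving 25.

25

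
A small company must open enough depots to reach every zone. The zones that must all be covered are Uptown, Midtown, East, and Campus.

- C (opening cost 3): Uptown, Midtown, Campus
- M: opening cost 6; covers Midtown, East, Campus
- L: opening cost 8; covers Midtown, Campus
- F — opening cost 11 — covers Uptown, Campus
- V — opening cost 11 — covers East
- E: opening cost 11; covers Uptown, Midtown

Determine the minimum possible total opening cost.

Choose C and M: together they cover Uptown, Midtown, East, Campus — every zone.
Total opening cost: 3 + 6 = 9.
No cover costs less than 9.

9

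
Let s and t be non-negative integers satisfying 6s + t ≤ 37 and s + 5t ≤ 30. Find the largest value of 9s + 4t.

(s,t)=(5,5): 6·5+1·5=35≤37, 1·5+5·5=30≤30, objective 65.
(s,t)=(5,4): 6·5+1·4=34≤37, 1·5+5·4=25≤30, objective 61.
(s,t)=(5,3): 6·5+1·3=33≤37, 1·5+5·3=20≤30, objective 57.
(s,t)=(4,5): 6·4+1·5=29≤37, 1·4+5·5=29≤30, objective 56.
No feasible integer point exceeds 65.

65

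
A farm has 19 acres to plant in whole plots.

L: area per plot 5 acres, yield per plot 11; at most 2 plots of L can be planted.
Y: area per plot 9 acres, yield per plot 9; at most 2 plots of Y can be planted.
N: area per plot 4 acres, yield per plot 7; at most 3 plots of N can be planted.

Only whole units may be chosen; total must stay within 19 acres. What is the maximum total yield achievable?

This is a bounded integer knapsack.
Take 2×L and 2×N: area 18 ≤ 19, yield 2·11 + 2·7 = 36.
L has the best ratio (11/5) and is taken to its limit of 2; remaining capacity is filled optimally with the others.

36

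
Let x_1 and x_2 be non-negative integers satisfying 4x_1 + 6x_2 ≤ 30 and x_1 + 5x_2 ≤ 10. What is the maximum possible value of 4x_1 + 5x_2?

28

The continuous relaxation peaks at (7.5, 0) with value 30.00; rounding to a feasible lattice point costs some objective.
(x_1,x_2)=(7,0): 4·7+6·0=28≤30, 1·7+5·0=7≤10, objective 28.
(x_1,x_2)=(6,0): 4·6+6·0=24≤30, 1·6+5·0=6≤10, objective 24.
No feasible integer point exceeds 28.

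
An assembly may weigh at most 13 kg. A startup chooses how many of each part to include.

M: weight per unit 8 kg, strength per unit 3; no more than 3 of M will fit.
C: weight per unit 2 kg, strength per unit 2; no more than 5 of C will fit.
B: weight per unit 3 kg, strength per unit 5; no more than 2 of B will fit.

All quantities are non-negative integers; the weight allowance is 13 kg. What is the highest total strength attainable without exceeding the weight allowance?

This is a bounded integer knapsack.
3×C and 2×B: weight 12 ≤ 13, strength 3·2 + 2·5 = 16.
5×C and 1×B: weight 13 ≤ 13, strength 5·2 + 1·5 = 15.
Best is 16.

16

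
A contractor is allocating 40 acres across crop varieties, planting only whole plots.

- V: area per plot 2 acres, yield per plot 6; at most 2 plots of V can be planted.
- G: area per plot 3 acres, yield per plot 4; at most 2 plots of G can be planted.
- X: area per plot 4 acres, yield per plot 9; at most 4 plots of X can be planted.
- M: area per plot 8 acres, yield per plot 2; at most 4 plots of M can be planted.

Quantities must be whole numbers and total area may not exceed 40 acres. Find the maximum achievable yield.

58

2×V, 1×G, 4×X, and 2×M: area 39 ≤ 40, yield 2·6 + 1·4 + 4·9 + 2·2 = 56.
2×V, 2×G, 4×X, and 1×M: area 34 ≤ 40, yield 2·6 + 2·4 + 4·9 + 1·2 = 58.
Best is 58.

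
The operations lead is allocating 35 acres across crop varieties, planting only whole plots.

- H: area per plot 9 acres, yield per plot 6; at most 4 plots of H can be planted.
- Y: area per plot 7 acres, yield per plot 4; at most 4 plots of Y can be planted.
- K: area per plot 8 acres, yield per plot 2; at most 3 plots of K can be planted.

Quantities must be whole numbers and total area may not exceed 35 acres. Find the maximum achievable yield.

22

H has the best ratio (6/9); taking only H gives at most 3×6 = 18 (stopped by the area limit).
Mixing does better — 3×H and 1×Y: area 34 ≤ 35, yield 3·6 + 1·4 = 22.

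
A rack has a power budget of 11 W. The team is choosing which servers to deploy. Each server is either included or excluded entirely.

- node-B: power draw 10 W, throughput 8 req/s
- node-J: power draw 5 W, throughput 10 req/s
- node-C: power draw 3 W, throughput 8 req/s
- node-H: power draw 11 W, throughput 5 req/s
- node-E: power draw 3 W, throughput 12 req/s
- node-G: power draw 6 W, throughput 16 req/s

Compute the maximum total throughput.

30

node-J + node-C + node-E: power draw 5 + 3 + 3 = 11 ≤ 11, throughput 10 + 8 + 12 = 30.
node-J + node-G: power draw 5 + 6 = 11 ≤ 11, throughput 10 + 16 = 26.
node-E + node-G: power draw 3 + 6 = 9 ≤ 11, throughput 12 + 16 = 28.
Best is node-J, node-C, and node-E with total throughput 30.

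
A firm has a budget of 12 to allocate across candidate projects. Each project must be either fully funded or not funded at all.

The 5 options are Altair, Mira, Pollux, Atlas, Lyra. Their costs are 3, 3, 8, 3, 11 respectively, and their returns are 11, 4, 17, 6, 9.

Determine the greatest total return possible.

28

Allowing fractional choices, the relaxed optimum would be about 30.0, but projects are indivisible.
Pollux + Atlas: cost 8 + 3 = 11 ≤ 12, return 17 + 6 = 23.
Altair + Pollux: cost 3 + 8 = 11 ≤ 12, return 11 + 17 = 28.
Altair + Mira + Atlas: cost 3 + 3 + 3 = 9 ≤ 12, return 11 + 4 + 6 = 21.
Best is Altair and Pollux with total return 28.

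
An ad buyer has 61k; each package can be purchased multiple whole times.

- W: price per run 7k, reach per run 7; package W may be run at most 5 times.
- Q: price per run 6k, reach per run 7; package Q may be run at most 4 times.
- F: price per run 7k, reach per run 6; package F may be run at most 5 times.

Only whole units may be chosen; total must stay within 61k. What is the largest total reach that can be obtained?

63

4×W, 4×Q, and 1×F: price 59 ≤ 61, reach 4·7 + 4·7 + 1·6 = 62.
5×W and 4×Q: price 59 ≤ 61, reach 5·7 + 4·7 = 63.
Best is 63.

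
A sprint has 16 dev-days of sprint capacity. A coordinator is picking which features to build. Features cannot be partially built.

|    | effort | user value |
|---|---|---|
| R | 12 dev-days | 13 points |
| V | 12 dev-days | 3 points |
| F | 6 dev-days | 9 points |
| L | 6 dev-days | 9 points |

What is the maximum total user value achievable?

18

Take F and L: effort 6 + 6 = 12 ≤ 16, user value 9 + 9 = 18.
No other feasible combination does better.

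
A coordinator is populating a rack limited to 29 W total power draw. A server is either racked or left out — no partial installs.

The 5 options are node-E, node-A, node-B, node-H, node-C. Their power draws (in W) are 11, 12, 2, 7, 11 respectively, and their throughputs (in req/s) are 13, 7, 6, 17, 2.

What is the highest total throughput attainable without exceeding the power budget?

This is a 0-1 knapsack instance.
node-E + node-H: power draw 11 + 7 = 18 ≤ 29, throughput 13 + 17 = 30.
node-E + node-H + node-C: power draw 11 + 7 + 11 = 29 ≤ 29, throughput 13 + 17 + 2 = 32.
node-E + node-B + node-H: power draw 11 + 2 + 7 = 20 ≤ 29, throughput 13 + 6 + 17 = 36.
Best is node-E, node-B, and node-H with total throughput 36.

36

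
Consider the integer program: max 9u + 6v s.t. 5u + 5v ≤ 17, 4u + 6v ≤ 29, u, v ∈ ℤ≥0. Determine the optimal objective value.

27

Relaxing integrality, the LP optimum is 30.60 at (u,v) = (3.4, 0), which is not an integer point.
(u,v)=(3,0): 5·3+5·0=15≤17, 4·3+6·0=12≤29, objective 27.
(u,v)=(2,1): 5·2+5·1=15≤17, 4·2+6·1=14≤29, objective 24.
(u,v)=(2,0): 5·2+5·0=10≤17, 4·2+6·0=8≤29, objective 18.
The best lattice point is (3,0), giving 27.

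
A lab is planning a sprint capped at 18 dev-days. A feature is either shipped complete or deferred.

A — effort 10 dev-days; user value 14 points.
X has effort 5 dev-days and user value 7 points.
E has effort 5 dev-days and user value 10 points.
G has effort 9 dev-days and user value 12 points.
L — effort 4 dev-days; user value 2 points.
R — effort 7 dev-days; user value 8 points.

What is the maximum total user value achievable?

25

Take X, E, and R: effort 5 + 5 + 7 = 17 ≤ 18, user value 7 + 10 + 8 = 25.
No other feasible combination does better.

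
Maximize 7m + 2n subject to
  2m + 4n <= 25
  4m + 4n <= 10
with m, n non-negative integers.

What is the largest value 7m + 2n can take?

(m,n)=(2,0) is feasible, giving 14.
(m,n)=(1,1) is feasible, giving 9.
(m,n)=(1,0) is feasible, giving 7.
The best lattice point is (2,0), giving 14.

14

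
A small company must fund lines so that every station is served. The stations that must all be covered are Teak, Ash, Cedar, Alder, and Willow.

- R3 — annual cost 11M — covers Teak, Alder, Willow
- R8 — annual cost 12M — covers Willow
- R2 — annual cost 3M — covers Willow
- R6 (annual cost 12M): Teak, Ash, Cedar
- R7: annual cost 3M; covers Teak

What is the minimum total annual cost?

The greedy cost-per-new-station heuristic would pick R2, R7, R6, and R3 for 29, but a cheaper cover exists.
Choose R3 and R6: together they cover Teak, Ash, Cedar, Alder, Willow — every station.
Total annual cost: 11 + 12 = 23.
No cover costs less than 23.

23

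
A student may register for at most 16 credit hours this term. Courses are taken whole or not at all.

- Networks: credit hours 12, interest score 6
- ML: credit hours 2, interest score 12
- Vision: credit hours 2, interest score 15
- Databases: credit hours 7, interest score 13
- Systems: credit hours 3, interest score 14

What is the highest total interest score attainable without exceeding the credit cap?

54

Allowing fractional choices, the relaxed optimum would be about 55.0, but courses are indivisible.
Vision + Databases + Systems: credit hours 2 + 7 + 3 = 12 ≤ 16, interest score 15 + 13 + 14 = 42.
ML + Vision + Databases + Systems: credit hours 2 + 2 + 7 + 3 = 14 ≤ 16, interest score 12 + 15 + 13 + 14 = 54.
ML + Vision + Systems: credit hours 2 + 2 + 3 = 7 ≤ 16, interest score 12 + 15 + 14 = 41.
Best is ML, Vision, Databases, and Systems with total interest score 54.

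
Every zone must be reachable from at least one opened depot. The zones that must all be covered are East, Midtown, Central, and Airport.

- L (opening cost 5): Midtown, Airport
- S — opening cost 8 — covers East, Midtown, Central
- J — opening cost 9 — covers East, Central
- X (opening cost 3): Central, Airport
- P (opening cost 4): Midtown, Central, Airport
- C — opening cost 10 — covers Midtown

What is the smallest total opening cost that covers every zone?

The greedy cost-per-new-zone heuristic would pick P and S for 12, but a cheaper cover exists.
Choose S and X: together they cover East, Midtown, Central, Airport — every zone.
Total opening cost: 8 + 3 = 11.
No cover costs less than 11.

11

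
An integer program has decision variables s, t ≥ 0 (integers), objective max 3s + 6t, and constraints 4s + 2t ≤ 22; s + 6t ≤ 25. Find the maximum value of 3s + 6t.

30

(s,t)=(4,3): 4·4+2·3=22≤22, 1·4+6·3=22≤25, objective 30.
(s,t)=(3,3): 4·3+2·3=18≤22, 1·3+6·3=21≤25, objective 27.
The best lattice point is (4,3), giving 30.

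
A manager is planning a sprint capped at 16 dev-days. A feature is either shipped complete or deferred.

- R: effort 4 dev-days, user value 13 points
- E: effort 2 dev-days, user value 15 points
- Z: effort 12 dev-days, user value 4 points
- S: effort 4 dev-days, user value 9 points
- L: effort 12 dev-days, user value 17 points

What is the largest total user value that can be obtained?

37

This is an integer program with binary decision variables.
Allowing fractional choices, the relaxed optimum would be about 45.5, but features are indivisible.
E + L: effort 2 + 12 = 14 ≤ 16, user value 15 + 17 = 32.
R + E + S: effort 4 + 2 + 4 = 10 ≤ 16, user value 13 + 15 + 9 = 37.
Best is R, E, and S with total user value 37.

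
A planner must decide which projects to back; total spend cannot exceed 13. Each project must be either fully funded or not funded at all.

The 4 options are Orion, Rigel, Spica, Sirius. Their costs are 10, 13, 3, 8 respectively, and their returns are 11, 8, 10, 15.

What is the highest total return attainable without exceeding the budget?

25

This is a 0-1 knapsack instance.
Take Spica and Sirius: cost 3 + 8 = 11 ≤ 13, return 10 + 15 = 25.
No other feasible combination does better.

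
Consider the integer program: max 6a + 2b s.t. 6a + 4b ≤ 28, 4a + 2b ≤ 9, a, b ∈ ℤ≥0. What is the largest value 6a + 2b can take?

The continuous relaxation peaks at (2.25, 0) with value 13.50; rounding to a feasible lattice point costs some objective.
(a,b)=(2,0) is feasible, giving 12.
(a,b)=(1,1) is feasible, giving 8.
(a,b)=(1,0) is feasible, giving 6.
The best lattice point is (2,0), giving 12.

12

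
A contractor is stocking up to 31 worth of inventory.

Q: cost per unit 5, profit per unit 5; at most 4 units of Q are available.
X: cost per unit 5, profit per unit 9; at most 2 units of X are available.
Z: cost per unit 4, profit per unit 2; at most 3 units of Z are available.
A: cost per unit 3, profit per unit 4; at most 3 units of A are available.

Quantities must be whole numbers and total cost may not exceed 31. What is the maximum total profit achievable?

41

X has the best ratio (9/5); taking only X gives at most 2×9 = 18 (stopped by the supply cap of 2).
Mixing does better — 3×Q, 2×X, and 2×A: cost 31 ≤ 31, profit 3·5 + 2·9 + 2·4 = 41.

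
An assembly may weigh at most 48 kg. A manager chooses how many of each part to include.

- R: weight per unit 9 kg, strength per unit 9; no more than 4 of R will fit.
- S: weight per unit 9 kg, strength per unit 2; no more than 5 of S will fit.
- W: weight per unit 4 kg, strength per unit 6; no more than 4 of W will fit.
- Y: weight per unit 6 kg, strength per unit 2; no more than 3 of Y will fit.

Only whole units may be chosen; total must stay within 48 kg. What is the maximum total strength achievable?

W has the best ratio (6/4); taking only W gives at most 4×6 = 24 (stopped by the supply cap of 4).
Mixing does better — 4×R and 3×W: weight 48 ≤ 48, strength 4·9 + 3·6 = 54.

54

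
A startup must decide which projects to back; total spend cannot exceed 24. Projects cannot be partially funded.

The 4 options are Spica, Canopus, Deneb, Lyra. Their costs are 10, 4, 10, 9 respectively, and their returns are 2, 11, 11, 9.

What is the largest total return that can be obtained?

31

This is an integer program with binary decision variables.
Take Canopus, Deneb, and Lyra: cost 4 + 10 + 9 = 23 ≤ 24, return 11 + 11 + 9 = 31.
No other feasible combination does better.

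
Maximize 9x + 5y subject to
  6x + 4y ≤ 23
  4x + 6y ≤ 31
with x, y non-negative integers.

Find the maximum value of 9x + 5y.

The continuous relaxation peaks at (3.83, 0) with value 34.50; rounding to a feasible lattice point costs some objective.
(x,y)=(3,1): 6·3+4·1=22≤23, 4·3+6·1=18≤31, objective 32.
(x,y)=(2,2): 6·2+4·2=20≤23, 4·2+6·2=20≤31, objective 28.
(x,y)=(3,0): 6·3+4·0=18≤23, 4·3+6·0=12≤31, objective 27.
Maximum is 32 at (x,y)=(3,1).

32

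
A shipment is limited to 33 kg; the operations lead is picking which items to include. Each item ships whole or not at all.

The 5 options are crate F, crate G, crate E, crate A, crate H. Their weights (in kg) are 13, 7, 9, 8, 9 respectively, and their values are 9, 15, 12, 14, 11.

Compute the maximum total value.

52

crate G + crate E + crate A: weight 7 + 9 + 8 = 24 ≤ 33, value 15 + 12 + 14 = 41.
crate G + crate E + crate A + crate H: weight 7 + 9 + 8 + 9 = 33 ≤ 33, value 15 + 12 + 14 + 11 = 52.
crate G + crate A + crate H: weight 7 + 8 + 9 = 24 ≤ 33, value 15 + 14 + 11 = 40.
Best is crate G, crate E, crate A, and crate H with total value 52.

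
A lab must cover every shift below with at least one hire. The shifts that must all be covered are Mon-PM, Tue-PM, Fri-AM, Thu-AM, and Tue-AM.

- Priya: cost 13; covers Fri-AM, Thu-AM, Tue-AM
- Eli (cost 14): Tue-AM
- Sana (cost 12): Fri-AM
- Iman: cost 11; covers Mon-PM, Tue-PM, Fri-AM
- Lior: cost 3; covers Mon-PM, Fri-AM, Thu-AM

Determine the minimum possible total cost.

Choose Priya and Iman: together they cover Mon-PM, Tue-PM, Fri-AM, Thu-AM, Tue-AM — every shift.
Total cost: 13 + 11 = 24.

24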